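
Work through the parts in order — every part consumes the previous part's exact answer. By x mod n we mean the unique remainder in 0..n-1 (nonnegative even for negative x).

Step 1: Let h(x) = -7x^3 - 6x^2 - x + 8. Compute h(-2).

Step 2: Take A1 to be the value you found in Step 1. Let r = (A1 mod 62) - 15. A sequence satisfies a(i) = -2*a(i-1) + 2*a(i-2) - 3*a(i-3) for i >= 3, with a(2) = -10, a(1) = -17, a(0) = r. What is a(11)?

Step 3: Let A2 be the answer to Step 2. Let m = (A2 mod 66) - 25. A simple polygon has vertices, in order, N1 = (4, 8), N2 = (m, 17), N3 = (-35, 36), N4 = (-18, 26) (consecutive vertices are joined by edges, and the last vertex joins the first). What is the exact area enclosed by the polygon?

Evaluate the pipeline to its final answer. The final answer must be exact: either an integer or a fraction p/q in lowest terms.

Step 1: -7*(-2)^3 - 6*(-2)^2 - 1*(-2)^1 + 8 = (56) + (-24) + (2) + (8) = 42; answer 42
Step 2: A1 = 42; r = 27; a(3) = -2*(-10) + 2*(-17) - 3*(27) = -95; iterating: a(3)=-95, a(4)=221, a(5)=-602, a(6)=1931, a(7)=-5729, a(8)=17126, a(9)=-51503, a(10)=154445, a(11)=-463274; answer -463274
Step 3: A2 = -463274; m = 21; cross terms: (4*17 - 21*8)=-100, (21*36 - -35*17)=1351, (-35*26 - -18*36)=-262, (-18*8 - 4*26)=-248; twice the area = |741| = 741; area = 741/2; answer 741/2

741/2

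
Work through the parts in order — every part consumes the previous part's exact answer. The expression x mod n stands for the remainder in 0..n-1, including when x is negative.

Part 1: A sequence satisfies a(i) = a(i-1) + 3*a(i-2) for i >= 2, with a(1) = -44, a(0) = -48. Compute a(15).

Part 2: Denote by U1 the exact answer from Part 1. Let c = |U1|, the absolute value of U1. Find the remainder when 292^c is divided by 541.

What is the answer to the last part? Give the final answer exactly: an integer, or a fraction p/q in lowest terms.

312

Part 1: a(2) = 1*(-44) + 3*(-48) = -188; iterating: a(2)=-188, a(3)=-320, a(4)=-884, a(5)=-1844, a(6)=-4496, a(7)=-10028, a(8)=-23516, a(9)=-53600, a(10)=-124148, a(11)=-284948, a(12)=-657392, a(13)=-1512236, a(14)=-3484412, a(15)=-8021120; answer -8021120
Part 2: U1 = -8021120; c = 8021120; squarings mod 541: 292^1=292, 292^2=327, 292^4=352, 292^8=15, 292^16=225, 292^32=312, 292^64=505, 292^128=214, 292^256=352, 292^512=15, 292^1024=225, 292^2048=312, 292^4096=505, 292^8192=214, 292^16384=352, 292^32768=15, 292^65536=225, 292^131072=312, 292^262144=505, 292^524288=214, 292^1048576=352, 292^2097152=15, 292^4194304=225; 292^8021120 = 292^128 * 292^1024 * 292^8192 * 292^16384 * 292^131072 * 292^524288 * 292^1048576 * 292^2097152 * 292^4194304 = 312 (mod 541); answer 312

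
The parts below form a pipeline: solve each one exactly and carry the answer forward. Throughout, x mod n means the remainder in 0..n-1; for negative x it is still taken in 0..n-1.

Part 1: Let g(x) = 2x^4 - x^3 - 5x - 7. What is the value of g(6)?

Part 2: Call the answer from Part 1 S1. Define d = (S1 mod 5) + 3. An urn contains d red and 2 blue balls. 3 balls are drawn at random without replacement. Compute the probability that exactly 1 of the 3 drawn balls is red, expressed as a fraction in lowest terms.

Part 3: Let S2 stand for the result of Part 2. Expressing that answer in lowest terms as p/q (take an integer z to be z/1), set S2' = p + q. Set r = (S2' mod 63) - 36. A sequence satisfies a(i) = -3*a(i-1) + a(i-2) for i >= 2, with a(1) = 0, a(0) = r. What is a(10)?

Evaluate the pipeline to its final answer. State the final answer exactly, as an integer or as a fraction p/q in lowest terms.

Part 1: 2*(6)^4 - 1*(6)^3 - 5*(6)^1 - 7 = (2592) + (-216) + (-30) + (-7) = 2339; answer 2339
Part 2: S1 = 2339; d = 7; total draws C(9,3) = 84; favorable C(7,1)*C(2,2) = 7; P = 1/12; answer 1/12
Part 3: S2 = 1/12; threaded value p + q = 13; r = -23; a(2) = -3*(0) + 1*(-23) = -23; iterating: a(2)=-23, a(3)=69, a(4)=-230, a(5)=759, a(6)=-2507, a(7)=8280, a(8)=-27347, a(9)=90321, a(10)=-298310; answer -298310

-298310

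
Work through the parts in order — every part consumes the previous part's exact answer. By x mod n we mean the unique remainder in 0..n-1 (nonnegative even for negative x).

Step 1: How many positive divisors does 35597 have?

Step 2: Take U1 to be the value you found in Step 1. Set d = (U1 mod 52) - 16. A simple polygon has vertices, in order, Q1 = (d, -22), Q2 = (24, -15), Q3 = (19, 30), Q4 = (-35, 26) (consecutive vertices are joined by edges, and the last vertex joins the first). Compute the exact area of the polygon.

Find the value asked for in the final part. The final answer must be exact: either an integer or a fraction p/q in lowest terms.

4421/2

Step 1: 35597 is prime, so its only divisors are 1 and 35597; count = 2; answer 2
Step 2: U1 = 2; d = -14; cross terms: (-14*-15 - 24*-22)=738, (24*30 - 19*-15)=1005, (19*26 - -35*30)=1544, (-35*-22 - -14*26)=1134; twice the area = |4421| = 4421; area = 4421/2; answer 4421/2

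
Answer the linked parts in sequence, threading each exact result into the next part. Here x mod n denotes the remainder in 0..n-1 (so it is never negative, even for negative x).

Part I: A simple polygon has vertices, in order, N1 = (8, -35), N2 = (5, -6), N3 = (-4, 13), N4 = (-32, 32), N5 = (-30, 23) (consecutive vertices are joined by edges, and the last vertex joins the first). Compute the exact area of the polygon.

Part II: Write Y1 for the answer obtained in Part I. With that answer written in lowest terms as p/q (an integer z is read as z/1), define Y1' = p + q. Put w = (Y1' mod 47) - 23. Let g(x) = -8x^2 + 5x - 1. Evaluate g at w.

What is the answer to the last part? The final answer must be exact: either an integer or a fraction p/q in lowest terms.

Part I: cross terms: (8*-6 - 5*-35)=127, (5*13 - -4*-6)=41, (-4*32 - -32*13)=288, (-32*23 - -30*32)=224, (-30*-35 - 8*23)=866; twice the area = |1546| = 1546; area = 773; answer 773
Part II: Y1 = 773; threaded value p + q = 774; w = -1; -8*(-1)^2 + 5*(-1)^1 - 1 = (-8) + (-5) + (-1) = -14; answer -14

-14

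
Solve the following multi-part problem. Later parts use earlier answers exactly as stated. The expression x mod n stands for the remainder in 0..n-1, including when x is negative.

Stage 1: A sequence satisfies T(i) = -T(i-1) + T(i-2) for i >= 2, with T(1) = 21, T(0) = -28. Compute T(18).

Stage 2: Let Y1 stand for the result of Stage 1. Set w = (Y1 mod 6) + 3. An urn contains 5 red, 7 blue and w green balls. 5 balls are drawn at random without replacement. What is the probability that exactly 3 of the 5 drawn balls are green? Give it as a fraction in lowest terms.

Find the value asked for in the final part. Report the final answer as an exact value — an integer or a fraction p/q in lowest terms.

Stage 1: T(2) = -1*(21) + 1*(-28) = -49; iterating: T(2)=-49, T(3)=70, T(4)=-119, T(5)=189, T(6)=-308, T(7)=497, T(8)=-805, T(9)=1302, T(10)=-2107, T(11)=3409, T(12)=-5516, T(13)=8925, T(14)=-14441, T(15)=23366, T(16)=-37807, T(17)=61173, T(18)=-98980; answer -98980
Stage 2: Y1 = -98980; w = 5; total draws C(17,5) = 6188; favorable C(5,3)*C(12,2) = 660; P = 165/1547; answer 165/1547

165/1547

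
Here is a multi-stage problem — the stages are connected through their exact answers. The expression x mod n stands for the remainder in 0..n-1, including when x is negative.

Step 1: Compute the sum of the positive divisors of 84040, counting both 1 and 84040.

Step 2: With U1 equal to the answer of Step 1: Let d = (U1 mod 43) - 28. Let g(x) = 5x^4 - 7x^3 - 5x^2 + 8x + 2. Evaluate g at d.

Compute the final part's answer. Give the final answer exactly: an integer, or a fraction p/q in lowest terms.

210198

Step 1: 84040 = 2^3 * 5 * 11 * 191; sigma = (1 + 2 + 4 + 8) * (1 + 5) * (1 + 11) * (1 + 191) = 15 * 6 * 12 * 192 = 207360; answer 207360
Step 2: U1 = 207360; d = -14; 5*(-14)^4 - 7*(-14)^3 - 5*(-14)^2 + 8*(-14)^1 + 2 = (192080) + (19208) + (-980) + (-112) + (2) = 210198; answer 210198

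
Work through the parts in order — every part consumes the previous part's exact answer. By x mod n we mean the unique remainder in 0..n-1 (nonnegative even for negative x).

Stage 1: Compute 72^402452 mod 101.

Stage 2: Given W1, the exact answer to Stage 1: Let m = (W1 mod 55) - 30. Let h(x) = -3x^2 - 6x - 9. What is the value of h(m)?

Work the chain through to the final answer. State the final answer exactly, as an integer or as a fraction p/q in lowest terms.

Stage 1: squarings mod 101: 72^1=72, 72^2=33, 72^4=79, 72^8=80, 72^16=37, 72^32=56, 72^64=5, 72^128=25, 72^256=19, 72^512=58, 72^1024=31, 72^2048=52, 72^4096=78, 72^8192=24, 72^16384=71, 72^32768=92, 72^65536=81, 72^131072=97, 72^262144=16; 72^402452 = 72^4 * 72^16 * 72^1024 * 72^8192 * 72^131072 * 72^262144 = 68 (mod 101); answer 68
Stage 2: W1 = 68; m = -17; -3*(-17)^2 - 6*(-17)^1 - 9 = (-867) + (102) + (-9) = -774; answer -774

-774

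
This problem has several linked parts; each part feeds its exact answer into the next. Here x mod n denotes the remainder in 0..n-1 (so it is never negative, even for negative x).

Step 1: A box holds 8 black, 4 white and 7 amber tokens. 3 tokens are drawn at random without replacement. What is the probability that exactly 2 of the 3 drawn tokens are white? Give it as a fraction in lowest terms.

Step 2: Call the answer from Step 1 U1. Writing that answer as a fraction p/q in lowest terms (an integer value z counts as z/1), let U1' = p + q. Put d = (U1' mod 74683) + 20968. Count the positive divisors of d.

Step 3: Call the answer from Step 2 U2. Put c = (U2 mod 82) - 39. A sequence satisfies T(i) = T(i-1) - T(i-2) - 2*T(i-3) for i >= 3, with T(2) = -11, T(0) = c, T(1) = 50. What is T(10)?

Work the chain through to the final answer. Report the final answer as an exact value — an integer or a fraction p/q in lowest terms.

Step 1: total draws C(19,3) = 969; favorable C(4,2)*C(15,1) = 90; P = 30/323; answer 30/323
Step 2: U1 = 30/323; threaded value p + q = 353; d = 21321; 21321 = 3^2 * 23 * 103; number of divisors = (2+1) * (1+1) * (1+1) = 12; answer 12
Step 3: U2 = 12; c = -27; T(3) = 1*(-11) - 1*(50) - 2*(-27) = -7; iterating: T(3)=-7, T(4)=-96, T(5)=-67, T(6)=43, T(7)=302, T(8)=393, T(9)=5, T(10)=-992; answer -992

-992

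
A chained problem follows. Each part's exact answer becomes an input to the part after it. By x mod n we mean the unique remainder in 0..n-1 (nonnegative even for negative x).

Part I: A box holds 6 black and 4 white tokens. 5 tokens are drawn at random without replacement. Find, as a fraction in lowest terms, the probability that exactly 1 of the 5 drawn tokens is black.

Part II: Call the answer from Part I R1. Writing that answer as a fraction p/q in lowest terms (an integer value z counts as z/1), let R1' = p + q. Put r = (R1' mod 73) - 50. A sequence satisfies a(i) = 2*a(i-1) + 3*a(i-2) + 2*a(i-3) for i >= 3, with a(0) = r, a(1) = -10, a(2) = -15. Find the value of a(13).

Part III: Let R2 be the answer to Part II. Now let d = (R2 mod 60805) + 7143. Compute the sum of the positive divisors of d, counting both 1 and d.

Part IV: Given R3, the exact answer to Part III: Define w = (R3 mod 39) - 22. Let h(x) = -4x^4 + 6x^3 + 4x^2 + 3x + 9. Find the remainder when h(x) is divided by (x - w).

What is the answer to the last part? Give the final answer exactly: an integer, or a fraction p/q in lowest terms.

Part I: total draws C(10,5) = 252; favorable C(6,1)*C(4,4) = 6; P = 1/42; answer 1/42
Part II: R1 = 1/42; threaded value p + q = 43; r = -7; a(3) = 2*(-15) + 3*(-10) + 2*(-7) = -74; iterating: a(3)=-74, a(4)=-213, a(5)=-678, a(6)=-2143, a(7)=-6746, a(8)=-21277, a(9)=-67078, a(10)=-211479, a(11)=-666746, a(12)=-2102085, a(13)=-6627366; answer -6627366
Part III: R2 = -6627366; d = 7522; 7522 = 2 * 3761; sigma = (1 + 2) * (1 + 3761) = 3 * 3762 = 11286; answer 11286
Part IV: R3 = 11286; w = -7; remainder = value at the root: -4*(-7)^4 + 6*(-7)^3 + 4*(-7)^2 + 3*(-7)^1 + 9 = (-9604) + (-2058) + (196) + (-21) + (9) = -11478; answer -11478

-11478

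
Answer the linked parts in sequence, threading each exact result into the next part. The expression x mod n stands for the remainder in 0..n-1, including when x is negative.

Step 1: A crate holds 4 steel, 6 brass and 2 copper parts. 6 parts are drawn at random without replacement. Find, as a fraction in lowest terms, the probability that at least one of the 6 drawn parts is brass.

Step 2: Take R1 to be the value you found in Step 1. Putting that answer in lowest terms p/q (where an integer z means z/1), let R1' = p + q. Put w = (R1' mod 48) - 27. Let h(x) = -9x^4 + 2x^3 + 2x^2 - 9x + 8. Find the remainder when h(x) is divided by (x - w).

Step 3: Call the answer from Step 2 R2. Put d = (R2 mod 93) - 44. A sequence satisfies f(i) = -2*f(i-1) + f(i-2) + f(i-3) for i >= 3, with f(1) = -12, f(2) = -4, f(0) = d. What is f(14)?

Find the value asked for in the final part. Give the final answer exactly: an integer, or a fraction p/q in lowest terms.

-146670

Step 1: total draws C(12,6) = 924; complement C(6,6) = 1; favorable 924 - 1 = 923; P = 923/924; answer 923/924
Step 2: R1 = 923/924; threaded value p + q = 1847; w = -4; remainder = value at the root: -9*(-4)^4 + 2*(-4)^3 + 2*(-4)^2 - 9*(-4)^1 + 8 = (-2304) + (-128) + (32) + (36) + (8) = -2356; answer -2356
Step 3: R2 = -2356; d = 18; f(3) = -2*(-4) + 1*(-12) + 1*(18) = 14; iterating: f(3)=14, f(4)=-44, f(5)=98, f(6)=-226, f(7)=506, f(8)=-1140, f(9)=2560, f(10)=-5754, f(11)=12928, f(12)=-29050, f(13)=65274, f(14)=-146670; answer -146670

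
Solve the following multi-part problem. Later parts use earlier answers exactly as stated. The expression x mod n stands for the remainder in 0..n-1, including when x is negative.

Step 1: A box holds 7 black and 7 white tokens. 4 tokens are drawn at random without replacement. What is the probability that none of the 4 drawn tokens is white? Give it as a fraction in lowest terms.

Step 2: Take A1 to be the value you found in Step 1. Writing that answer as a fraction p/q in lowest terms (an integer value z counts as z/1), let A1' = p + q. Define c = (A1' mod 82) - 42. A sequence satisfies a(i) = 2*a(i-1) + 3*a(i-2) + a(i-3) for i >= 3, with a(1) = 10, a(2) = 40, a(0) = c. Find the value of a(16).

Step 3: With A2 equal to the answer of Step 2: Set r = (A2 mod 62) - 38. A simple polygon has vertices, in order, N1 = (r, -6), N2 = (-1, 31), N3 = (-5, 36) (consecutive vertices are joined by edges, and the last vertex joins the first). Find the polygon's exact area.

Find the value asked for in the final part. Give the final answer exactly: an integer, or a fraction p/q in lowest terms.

Step 1: total draws C(14,4) = 1001; favorable C(7,4) = 35; P = 5/143; answer 5/143
Step 2: A1 = 5/143; threaded value p + q = 148; c = 24; a(3) = 2*(40) + 3*(10) + 1*(24) = 134; iterating: a(3)=134, a(4)=398, a(5)=1238, a(6)=3804, a(7)=11720, a(8)=36090, a(9)=111144, a(10)=342278, a(11)=1054078, a(12)=3246134, a(13)=9996780, a(14)=30786040, a(15)=94808554, a(16)=291972008; answer 291972008
Step 3: A2 = 291972008; r = 20; cross terms: (20*31 - -1*-6)=614, (-1*36 - -5*31)=119, (-5*-6 - 20*36)=-690; twice the area = |43| = 43; area = 43/2; answer 43/2

43/2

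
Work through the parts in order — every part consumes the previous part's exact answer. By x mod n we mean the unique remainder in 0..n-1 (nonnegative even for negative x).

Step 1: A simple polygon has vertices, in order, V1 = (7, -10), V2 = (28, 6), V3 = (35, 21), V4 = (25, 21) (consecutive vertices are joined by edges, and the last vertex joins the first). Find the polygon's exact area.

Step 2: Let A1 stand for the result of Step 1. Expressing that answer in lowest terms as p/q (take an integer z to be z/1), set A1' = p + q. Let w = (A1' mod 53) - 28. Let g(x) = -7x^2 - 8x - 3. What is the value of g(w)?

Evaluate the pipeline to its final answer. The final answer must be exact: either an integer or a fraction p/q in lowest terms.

-783

Step 1: cross terms: (7*6 - 28*-10)=322, (28*21 - 35*6)=378, (35*21 - 25*21)=210, (25*-10 - 7*21)=-397; twice the area = |513| = 513; area = 513/2; answer 513/2
Step 2: A1 = 513/2; threaded value p + q = 515; w = 10; -7*(10)^2 - 8*(10)^1 - 3 = (-700) + (-80) + (-3) = -783; answer -783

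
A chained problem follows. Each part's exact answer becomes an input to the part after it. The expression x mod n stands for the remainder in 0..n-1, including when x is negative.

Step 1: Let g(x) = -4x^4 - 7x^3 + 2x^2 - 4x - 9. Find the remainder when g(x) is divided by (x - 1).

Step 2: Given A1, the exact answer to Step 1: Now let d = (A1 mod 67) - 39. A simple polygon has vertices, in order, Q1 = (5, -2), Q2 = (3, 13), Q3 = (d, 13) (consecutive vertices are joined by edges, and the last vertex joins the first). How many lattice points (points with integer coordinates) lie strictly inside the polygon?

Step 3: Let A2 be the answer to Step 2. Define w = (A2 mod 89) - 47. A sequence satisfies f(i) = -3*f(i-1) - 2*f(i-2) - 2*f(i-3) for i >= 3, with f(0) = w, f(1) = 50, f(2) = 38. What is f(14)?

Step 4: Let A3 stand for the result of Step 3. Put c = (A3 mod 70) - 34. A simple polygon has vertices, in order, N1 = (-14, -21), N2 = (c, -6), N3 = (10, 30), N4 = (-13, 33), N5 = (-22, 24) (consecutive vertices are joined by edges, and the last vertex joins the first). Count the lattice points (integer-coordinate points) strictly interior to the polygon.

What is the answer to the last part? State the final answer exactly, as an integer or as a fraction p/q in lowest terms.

1893

Step 1: remainder = value at the root: -4*(1)^4 - 7*(1)^3 + 2*(1)^2 - 4*(1)^1 - 9 = (-4) + (-7) + (2) + (-4) + (-9) = -22; answer -22
Step 2: A1 = -22; d = 6; cross terms: (5*13 - 3*-2)=71, (3*13 - 6*13)=-39, (6*-2 - 5*13)=-77; twice the area = |-45| = 45; area = 45/2; boundary points = 1 + 3 + 1 = 5; strictly interior points = area - boundary/2 + 1 = 21; answer 21
Step 3: A2 = 21; w = -26; f(3) = -3*(38) - 2*(50) - 2*(-26) = -162; iterating: f(3)=-162, f(4)=310, f(5)=-682, f(6)=1750, f(7)=-4506, f(8)=11382, f(9)=-28634, f(10)=72150, f(11)=-181946, f(12)=458806, f(13)=-1156826, f(14)=2916758; answer 2916758
Step 4: A3 = 2916758; c = 34; cross terms: (-14*-6 - 34*-21)=798, (34*30 - 10*-6)=1080, (10*33 - -13*30)=720, (-13*24 - -22*33)=414, (-22*-21 - -14*24)=798; twice the area = |3810| = 3810; area = 1905; boundary points = 3 + 12 + 1 + 9 + 1 = 26; strictly interior points = area - boundary/2 + 1 = 1893; answer 1893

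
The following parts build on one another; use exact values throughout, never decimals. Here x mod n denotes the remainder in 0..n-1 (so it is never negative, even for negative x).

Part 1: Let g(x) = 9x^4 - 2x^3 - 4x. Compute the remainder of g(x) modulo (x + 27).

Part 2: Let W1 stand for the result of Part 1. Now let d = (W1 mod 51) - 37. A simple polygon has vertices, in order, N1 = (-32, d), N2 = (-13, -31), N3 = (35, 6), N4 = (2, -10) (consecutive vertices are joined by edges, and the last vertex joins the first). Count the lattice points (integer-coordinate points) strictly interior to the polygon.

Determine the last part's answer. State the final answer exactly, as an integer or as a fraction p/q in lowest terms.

Part 1: remainder = value at the root: 9*(-27)^4 - 2*(-27)^3 - 4*(-27)^1 = (4782969) + (39366) + (108) = 4822443; answer 4822443
Part 2: W1 = 4822443; d = -1; cross terms: (-32*-31 - -13*-1)=979, (-13*6 - 35*-31)=1007, (35*-10 - 2*6)=-362, (2*-1 - -32*-10)=-322; twice the area = |1302| = 1302; area = 651; boundary points = 1 + 1 + 1 + 1 = 4; strictly interior points = area - boundary/2 + 1 = 650; answer 650

650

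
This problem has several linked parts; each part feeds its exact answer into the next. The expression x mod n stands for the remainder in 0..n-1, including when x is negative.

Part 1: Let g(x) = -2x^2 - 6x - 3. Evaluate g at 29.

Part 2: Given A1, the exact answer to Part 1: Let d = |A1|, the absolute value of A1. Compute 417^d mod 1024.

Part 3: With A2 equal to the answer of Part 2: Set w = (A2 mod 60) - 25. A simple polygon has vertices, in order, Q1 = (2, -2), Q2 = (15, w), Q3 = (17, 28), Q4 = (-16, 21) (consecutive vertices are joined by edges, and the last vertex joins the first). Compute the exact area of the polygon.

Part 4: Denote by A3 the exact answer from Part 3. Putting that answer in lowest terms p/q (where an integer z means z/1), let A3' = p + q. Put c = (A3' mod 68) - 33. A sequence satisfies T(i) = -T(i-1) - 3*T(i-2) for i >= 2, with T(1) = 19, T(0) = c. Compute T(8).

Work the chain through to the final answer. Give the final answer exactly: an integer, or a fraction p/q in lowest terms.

Part 1: -2*(29)^2 - 6*(29)^1 - 3 = (-1682) + (-174) + (-3) = -1859; answer -1859
Part 2: A1 = -1859; d = 1859; squarings mod 1024: 417^1=417, 417^2=833, 417^4=641, 417^8=257, 417^16=513, 417^32=1, 417^64=1, 417^128=1, 417^256=1, 417^512=1, 417^1024=1; 417^1859 = 417^1 * 417^2 * 417^64 * 417^256 * 417^512 * 417^1024 = 225 (mod 1024); answer 225
Part 3: A2 = 225; w = 20; cross terms: (2*20 - 15*-2)=70, (15*28 - 17*20)=80, (17*21 - -16*28)=805, (-16*-2 - 2*21)=-10; twice the area = |945| = 945; area = 945/2; answer 945/2
Part 4: A3 = 945/2; threaded value p + q = 947; c = 30; T(2) = -1*(19) - 3*(30) = -109; iterating: T(2)=-109, T(3)=52, T(4)=275, T(5)=-431, T(6)=-394, T(7)=1687, T(8)=-505; answer -505

-505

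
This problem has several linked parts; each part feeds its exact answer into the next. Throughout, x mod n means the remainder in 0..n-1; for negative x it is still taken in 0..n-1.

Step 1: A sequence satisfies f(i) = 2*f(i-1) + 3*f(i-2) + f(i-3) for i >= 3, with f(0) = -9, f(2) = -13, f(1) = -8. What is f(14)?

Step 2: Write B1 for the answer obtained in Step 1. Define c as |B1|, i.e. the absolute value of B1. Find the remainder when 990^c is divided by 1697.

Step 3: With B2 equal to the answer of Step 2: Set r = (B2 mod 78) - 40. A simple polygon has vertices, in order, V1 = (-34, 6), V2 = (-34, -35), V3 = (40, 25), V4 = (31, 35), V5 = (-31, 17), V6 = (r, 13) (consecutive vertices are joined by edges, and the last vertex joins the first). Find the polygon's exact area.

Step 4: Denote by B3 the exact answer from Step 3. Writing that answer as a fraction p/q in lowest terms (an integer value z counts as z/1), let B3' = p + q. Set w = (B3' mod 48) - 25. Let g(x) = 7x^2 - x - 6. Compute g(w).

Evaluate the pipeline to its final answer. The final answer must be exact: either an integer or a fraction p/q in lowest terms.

Step 1: f(3) = 2*(-13) + 3*(-8) + 1*(-9) = -59; iterating: f(3)=-59, f(4)=-165, f(5)=-520, f(6)=-1594, f(7)=-4913, f(8)=-15128, f(9)=-46589, f(10)=-143475, f(11)=-441845, f(12)=-1360704, f(13)=-4190418, f(14)=-12904793; answer -12904793
Step 2: B1 = -12904793; c = 12904793; squarings mod 1697: 990^1=990, 990^2=931, 990^4=1291, 990^8=227, 990^16=619, 990^32=1336, 990^64=1349, 990^128=617, 990^256=561, 990^512=776, 990^1024=1438, 990^2048=898, 990^4096=329, 990^8192=1330, 990^16384=626, 990^32768=1566, 990^65536=191, 990^131072=844, 990^262144=1293, 990^524288=304, 990^1048576=778, 990^2097152=1152, 990^4194304=50, 990^8388608=803; 990^12904793 = 990^1 * 990^8 * 990^16 * 990^64 * 990^256 * 990^2048 * 990^8192 * 990^16384 * 990^32768 * 990^262144 * 990^4194304 * 990^8388608 = 435 (mod 1697); answer 435
Step 3: B2 = 435; r = 5; cross terms: (-34*-35 - -34*6)=1394, (-34*25 - 40*-35)=550, (40*35 - 31*25)=625, (31*17 - -31*35)=1612, (-31*13 - 5*17)=-488, (5*6 - -34*13)=472; twice the area = |4165| = 4165; area = 4165/2; answer 4165/2
Step 4: B3 = 4165/2; threaded value p + q = 4167; w = 14; 7*(14)^2 - 1*(14)^1 - 6 = (1372) + (-14) + (-6) = 1352; answer 1352

1352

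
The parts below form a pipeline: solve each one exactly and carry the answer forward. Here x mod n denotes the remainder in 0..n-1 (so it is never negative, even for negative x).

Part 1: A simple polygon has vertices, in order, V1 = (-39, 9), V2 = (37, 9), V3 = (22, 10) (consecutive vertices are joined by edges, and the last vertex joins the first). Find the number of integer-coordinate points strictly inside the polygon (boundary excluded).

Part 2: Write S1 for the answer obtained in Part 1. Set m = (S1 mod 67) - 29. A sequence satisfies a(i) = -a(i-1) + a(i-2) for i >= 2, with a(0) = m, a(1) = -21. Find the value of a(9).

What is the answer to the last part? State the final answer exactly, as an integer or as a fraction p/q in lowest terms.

-105

Part 1: cross terms: (-39*9 - 37*9)=-684, (37*10 - 22*9)=172, (22*9 - -39*10)=588; twice the area = |76| = 76; area = 38; boundary points = 76 + 1 + 1 = 78; strictly interior points = area - boundary/2 + 1 = 0; answer 0
Part 2: S1 = 0; m = -29; a(2) = -1*(-21) + 1*(-29) = -8; iterating: a(2)=-8, a(3)=-13, a(4)=5, a(5)=-18, a(6)=23, a(7)=-41, a(8)=64, a(9)=-105; answer -105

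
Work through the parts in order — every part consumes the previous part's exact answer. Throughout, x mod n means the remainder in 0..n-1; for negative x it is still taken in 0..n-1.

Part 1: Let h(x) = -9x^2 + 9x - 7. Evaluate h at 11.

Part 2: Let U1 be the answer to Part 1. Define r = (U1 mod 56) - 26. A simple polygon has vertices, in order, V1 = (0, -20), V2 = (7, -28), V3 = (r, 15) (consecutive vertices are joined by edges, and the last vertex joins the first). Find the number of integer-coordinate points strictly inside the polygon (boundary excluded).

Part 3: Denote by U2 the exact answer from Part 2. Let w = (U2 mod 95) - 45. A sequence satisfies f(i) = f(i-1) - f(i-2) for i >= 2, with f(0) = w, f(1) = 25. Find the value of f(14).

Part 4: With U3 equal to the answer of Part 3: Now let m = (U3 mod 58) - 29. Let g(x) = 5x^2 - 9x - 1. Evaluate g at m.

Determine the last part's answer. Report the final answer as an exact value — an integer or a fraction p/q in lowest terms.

Part 1: -9*(11)^2 + 9*(11)^1 - 7 = (-1089) + (99) + (-7) = -997; answer -997
Part 2: U1 = -997; r = -15; cross terms: (0*-28 - 7*-20)=140, (7*15 - -15*-28)=-315, (-15*-20 - 0*15)=300; twice the area = |125| = 125; area = 125/2; boundary points = 1 + 1 + 5 = 7; strictly interior points = area - boundary/2 + 1 = 60; answer 60
Part 3: U2 = 60; w = 15; f(2) = 1*(25) - 1*(15) = 10; iterating: f(2)=10, f(3)=-15, f(4)=-25, f(5)=-10, f(6)=15, f(7)=25, f(8)=10, f(9)=-15, f(10)=-25, f(11)=-10, f(12)=15, f(13)=25, f(14)=10; answer 10
Part 4: U3 = 10; m = -19; 5*(-19)^2 - 9*(-19)^1 - 1 = (1805) + (171) + (-1) = 1975; answer 1975

1975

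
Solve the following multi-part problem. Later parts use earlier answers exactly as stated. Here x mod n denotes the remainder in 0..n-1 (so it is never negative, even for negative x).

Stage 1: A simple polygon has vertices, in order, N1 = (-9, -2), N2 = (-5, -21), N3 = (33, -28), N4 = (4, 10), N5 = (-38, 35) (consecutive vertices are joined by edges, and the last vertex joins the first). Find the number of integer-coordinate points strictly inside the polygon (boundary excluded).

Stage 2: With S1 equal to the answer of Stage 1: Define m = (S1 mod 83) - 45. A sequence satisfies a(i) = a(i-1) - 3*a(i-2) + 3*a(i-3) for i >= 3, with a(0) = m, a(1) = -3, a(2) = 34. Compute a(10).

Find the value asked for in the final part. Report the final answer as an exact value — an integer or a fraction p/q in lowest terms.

Stage 1: cross terms: (-9*-21 - -5*-2)=179, (-5*-28 - 33*-21)=833, (33*10 - 4*-28)=442, (4*35 - -38*10)=520, (-38*-2 - -9*35)=391; twice the area = |2365| = 2365; area = 2365/2; boundary points = 1 + 1 + 1 + 1 + 1 = 5; strictly interior points = area - boundary/2 + 1 = 1181; answer 1181
Stage 2: S1 = 1181; m = -26; a(3) = 1*(34) - 3*(-3) + 3*(-26) = -35; iterating: a(3)=-35, a(4)=-146, a(5)=61, a(6)=394, a(7)=-227, a(8)=-1226, a(9)=637, a(10)=3634; answer 3634

3634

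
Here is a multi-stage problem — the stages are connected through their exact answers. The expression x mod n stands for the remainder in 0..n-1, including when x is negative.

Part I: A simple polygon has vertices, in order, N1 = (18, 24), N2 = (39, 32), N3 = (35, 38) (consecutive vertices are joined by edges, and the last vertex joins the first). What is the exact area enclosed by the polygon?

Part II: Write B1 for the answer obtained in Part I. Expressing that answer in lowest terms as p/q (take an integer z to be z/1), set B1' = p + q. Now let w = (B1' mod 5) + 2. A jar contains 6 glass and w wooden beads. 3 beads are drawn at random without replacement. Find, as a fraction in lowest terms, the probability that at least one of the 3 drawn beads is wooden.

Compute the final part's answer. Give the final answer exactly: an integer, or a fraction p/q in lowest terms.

9/14

Part I: cross terms: (18*32 - 39*24)=-360, (39*38 - 35*32)=362, (35*24 - 18*38)=156; twice the area = |158| = 158; area = 79; answer 79
Part II: B1 = 79; threaded value p + q = 80; w = 2; total draws C(8,3) = 56; complement C(6,3) = 20; favorable 56 - 20 = 36; P = 9/14; answer 9/14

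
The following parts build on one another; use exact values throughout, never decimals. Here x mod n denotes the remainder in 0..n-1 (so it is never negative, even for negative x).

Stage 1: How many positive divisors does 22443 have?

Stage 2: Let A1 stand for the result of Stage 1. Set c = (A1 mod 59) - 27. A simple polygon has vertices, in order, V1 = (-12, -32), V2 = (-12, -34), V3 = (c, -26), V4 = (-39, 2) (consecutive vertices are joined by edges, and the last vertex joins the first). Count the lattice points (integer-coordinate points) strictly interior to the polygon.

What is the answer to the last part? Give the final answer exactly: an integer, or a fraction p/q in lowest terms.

114

Stage 1: 22443 = 3 * 7481; number of divisors = (1+1) * (1+1) = 4; answer 4
Stage 2: A1 = 4; c = -23; cross terms: (-12*-34 - -12*-32)=24, (-12*-26 - -23*-34)=-470, (-23*2 - -39*-26)=-1060, (-39*-32 - -12*2)=1272; twice the area = |-234| = 234; area = 117; boundary points = 2 + 1 + 4 + 1 = 8; strictly interior points = area - boundary/2 + 1 = 114; answer 114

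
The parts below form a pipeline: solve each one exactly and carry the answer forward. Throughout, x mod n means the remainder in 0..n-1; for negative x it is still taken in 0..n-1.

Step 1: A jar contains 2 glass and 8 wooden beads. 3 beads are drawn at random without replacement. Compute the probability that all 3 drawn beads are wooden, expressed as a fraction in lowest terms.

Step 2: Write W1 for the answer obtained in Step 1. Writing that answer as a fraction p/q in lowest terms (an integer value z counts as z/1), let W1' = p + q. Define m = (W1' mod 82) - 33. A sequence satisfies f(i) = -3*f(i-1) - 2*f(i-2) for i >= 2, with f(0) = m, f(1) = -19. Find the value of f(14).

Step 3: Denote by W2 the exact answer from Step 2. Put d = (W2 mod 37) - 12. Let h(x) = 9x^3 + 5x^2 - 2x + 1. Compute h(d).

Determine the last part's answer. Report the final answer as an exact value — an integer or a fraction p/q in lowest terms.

-487

Step 1: total draws C(10,3) = 120; favorable C(8,3) = 56; P = 7/15; answer 7/15
Step 2: W1 = 7/15; threaded value p + q = 22; m = -11; f(2) = -3*(-19) - 2*(-11) = 79; iterating: f(2)=79, f(3)=-199, f(4)=439, f(5)=-919, f(6)=1879, f(7)=-3799, f(8)=7639, f(9)=-15319, f(10)=30679, f(11)=-61399, f(12)=122839, f(13)=-245719, f(14)=491479; answer 491479
Step 3: W2 = 491479; d = -4; 9*(-4)^3 + 5*(-4)^2 - 2*(-4)^1 + 1 = (-576) + (80) + (8) + (1) = -487; answer -487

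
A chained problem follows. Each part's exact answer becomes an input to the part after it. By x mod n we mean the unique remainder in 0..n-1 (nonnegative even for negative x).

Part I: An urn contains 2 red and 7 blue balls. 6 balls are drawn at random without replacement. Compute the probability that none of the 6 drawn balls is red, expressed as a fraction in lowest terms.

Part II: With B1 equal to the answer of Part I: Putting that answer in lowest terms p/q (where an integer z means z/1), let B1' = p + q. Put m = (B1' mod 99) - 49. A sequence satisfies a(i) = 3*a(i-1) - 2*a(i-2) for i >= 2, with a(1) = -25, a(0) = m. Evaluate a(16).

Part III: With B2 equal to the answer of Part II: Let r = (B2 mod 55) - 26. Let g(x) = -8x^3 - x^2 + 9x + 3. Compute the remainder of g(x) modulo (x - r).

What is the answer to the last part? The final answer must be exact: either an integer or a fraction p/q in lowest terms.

2635

Part I: total draws C(9,6) = 84; favorable C(7,6) = 7; P = 1/12; answer 1/12
Part II: B1 = 1/12; threaded value p + q = 13; m = -36; a(2) = 3*(-25) - 2*(-36) = -3; iterating: a(2)=-3, a(3)=41, a(4)=129, a(5)=305, a(6)=657, a(7)=1361, a(8)=2769, a(9)=5585, a(10)=11217, a(11)=22481, a(12)=45009, a(13)=90065, a(14)=180177, a(15)=360401, a(16)=720849; answer 720849
Part III: B2 = 720849; r = -7; remainder = value at the root: -8*(-7)^3 - 1*(-7)^2 + 9*(-7)^1 + 3 = (2744) + (-49) + (-63) + (3) = 2635; answer 2635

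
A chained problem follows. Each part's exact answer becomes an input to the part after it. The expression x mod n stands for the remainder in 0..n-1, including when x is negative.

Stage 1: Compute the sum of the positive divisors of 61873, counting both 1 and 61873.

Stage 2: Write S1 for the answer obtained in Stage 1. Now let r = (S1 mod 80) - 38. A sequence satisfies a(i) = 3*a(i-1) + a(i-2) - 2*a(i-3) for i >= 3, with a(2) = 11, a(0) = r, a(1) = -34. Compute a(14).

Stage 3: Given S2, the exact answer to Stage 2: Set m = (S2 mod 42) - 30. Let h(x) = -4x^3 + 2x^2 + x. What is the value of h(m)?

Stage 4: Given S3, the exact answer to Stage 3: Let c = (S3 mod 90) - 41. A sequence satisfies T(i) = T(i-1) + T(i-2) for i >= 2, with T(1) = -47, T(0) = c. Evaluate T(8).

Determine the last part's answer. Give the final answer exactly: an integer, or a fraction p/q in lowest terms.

Stage 1: 61873 = 7 * 8839; sigma = (1 + 7) * (1 + 8839) = 8 * 8840 = 70720; answer 70720
Stage 2: S1 = 70720; r = -38; a(3) = 3*(11) + 1*(-34) - 2*(-38) = 75; iterating: a(3)=75, a(4)=304, a(5)=965, a(6)=3049, a(7)=9504, a(8)=29631, a(9)=92299, a(10)=287520, a(11)=895597, a(12)=2789713, a(13)=8689696, a(14)=27067607; answer 27067607
Stage 3: S2 = 27067607; m = 5; -4*(5)^3 + 2*(5)^2 + 1*(5)^1 = (-500) + (50) + (5) = -445; answer -445
Stage 4: S3 = -445; c = -36; T(2) = 1*(-47) + 1*(-36) = -83; iterating: T(2)=-83, T(3)=-130, T(4)=-213, T(5)=-343, T(6)=-556, T(7)=-899, T(8)=-1455; answer -1455

-1455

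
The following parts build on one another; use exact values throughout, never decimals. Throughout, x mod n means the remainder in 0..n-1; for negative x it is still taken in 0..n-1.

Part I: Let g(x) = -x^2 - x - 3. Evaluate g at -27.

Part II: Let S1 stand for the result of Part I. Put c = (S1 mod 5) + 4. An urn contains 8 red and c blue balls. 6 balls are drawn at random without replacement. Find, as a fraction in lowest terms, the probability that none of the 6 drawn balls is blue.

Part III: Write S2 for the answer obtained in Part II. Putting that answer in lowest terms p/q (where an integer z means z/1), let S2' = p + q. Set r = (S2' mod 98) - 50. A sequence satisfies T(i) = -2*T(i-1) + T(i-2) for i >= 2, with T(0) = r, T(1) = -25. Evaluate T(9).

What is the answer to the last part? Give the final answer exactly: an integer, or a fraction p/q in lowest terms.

-18097

Part I: -1*(-27)^2 - 1*(-27)^1 - 3 = (-729) + (27) + (-3) = -705; answer -705
Part II: S1 = -705; c = 4; total draws C(12,6) = 924; favorable C(8,6) = 28; P = 1/33; answer 1/33
Part III: S2 = 1/33; threaded value p + q = 34; r = -16; T(2) = -2*(-25) + 1*(-16) = 34; iterating: T(2)=34, T(3)=-93, T(4)=220, T(5)=-533, T(6)=1286, T(7)=-3105, T(8)=7496, T(9)=-18097; answer -18097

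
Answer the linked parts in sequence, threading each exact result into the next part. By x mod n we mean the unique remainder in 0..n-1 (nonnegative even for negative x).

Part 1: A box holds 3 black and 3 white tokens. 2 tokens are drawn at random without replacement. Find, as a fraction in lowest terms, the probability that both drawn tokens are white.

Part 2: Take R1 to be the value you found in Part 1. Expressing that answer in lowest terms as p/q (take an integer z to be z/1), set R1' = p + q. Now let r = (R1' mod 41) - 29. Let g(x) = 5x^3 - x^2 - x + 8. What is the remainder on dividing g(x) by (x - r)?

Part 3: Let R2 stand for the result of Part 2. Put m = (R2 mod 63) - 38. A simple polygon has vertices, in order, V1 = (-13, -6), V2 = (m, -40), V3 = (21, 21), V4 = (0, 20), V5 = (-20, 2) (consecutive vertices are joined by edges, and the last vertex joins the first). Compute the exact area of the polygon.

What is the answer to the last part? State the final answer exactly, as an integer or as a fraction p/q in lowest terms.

2083/2

Part 1: total draws C(6,2) = 15; favorable C(3,2) = 3; P = 1/5; answer 1/5
Part 2: R1 = 1/5; threaded value p + q = 6; r = -23; remainder = value at the root: 5*(-23)^3 - 1*(-23)^2 - 1*(-23)^1 + 8 = (-60835) + (-529) + (23) + (8) = -61333; answer -61333
Part 3: R2 = -61333; m = -9; cross terms: (-13*-40 - -9*-6)=466, (-9*21 - 21*-40)=651, (21*20 - 0*21)=420, (0*2 - -20*20)=400, (-20*-6 - -13*2)=146; twice the area = |2083| = 2083; area = 2083/2; answer 2083/2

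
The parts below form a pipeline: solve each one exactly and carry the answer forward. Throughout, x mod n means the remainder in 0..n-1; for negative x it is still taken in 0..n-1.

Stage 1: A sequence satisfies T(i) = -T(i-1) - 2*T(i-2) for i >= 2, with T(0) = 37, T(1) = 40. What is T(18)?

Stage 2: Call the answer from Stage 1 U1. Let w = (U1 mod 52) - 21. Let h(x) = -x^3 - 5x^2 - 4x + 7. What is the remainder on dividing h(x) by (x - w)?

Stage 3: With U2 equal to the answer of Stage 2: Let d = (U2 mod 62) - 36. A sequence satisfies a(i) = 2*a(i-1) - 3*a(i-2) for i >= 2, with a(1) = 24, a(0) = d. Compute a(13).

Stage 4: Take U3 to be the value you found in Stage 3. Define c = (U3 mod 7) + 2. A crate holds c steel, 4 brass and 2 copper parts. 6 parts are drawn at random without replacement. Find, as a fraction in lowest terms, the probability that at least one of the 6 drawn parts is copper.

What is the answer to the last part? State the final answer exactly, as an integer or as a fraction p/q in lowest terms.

Stage 1: T(2) = -1*(40) - 2*(37) = -114; iterating: T(2)=-114, T(3)=34, T(4)=194, T(5)=-262, T(6)=-126, T(7)=650, T(8)=-398, T(9)=-902, T(10)=1698, T(11)=106, T(12)=-3502, T(13)=3290, T(14)=3714, T(15)=-10294, T(16)=2866, T(17)=17722, T(18)=-23454; answer -23454
Stage 2: U1 = -23454; w = 29; remainder = value at the root: -1*(29)^3 - 5*(29)^2 - 4*(29)^1 + 7 = (-24389) + (-4205) + (-116) + (7) = -28703; answer -28703
Stage 3: U2 = -28703; d = -33; a(2) = 2*(24) - 3*(-33) = 147; iterating: a(2)=147, a(3)=222, a(4)=3, a(5)=-660, a(6)=-1329, a(7)=-678, a(8)=2631, a(9)=7296, a(10)=6699, a(11)=-8490, a(12)=-37077, a(13)=-48684; answer -48684
Stage 4: U3 = -48684; c = 3; total draws C(9,6) = 84; complement C(7,6) = 7; favorable 84 - 7 = 77; P = 11/12; answer 11/12

11/12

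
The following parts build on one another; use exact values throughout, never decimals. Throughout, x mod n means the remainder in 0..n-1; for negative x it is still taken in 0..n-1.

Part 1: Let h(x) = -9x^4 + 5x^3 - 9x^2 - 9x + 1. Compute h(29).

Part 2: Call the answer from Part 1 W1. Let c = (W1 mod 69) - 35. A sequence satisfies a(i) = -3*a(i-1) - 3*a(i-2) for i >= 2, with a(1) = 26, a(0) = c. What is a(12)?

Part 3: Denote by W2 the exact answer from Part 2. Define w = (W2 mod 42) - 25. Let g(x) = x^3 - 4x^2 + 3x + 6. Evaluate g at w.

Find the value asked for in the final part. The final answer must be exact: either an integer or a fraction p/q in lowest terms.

-134

Part 1: -9*(29)^4 + 5*(29)^3 - 9*(29)^2 - 9*(29)^1 + 1 = (-6365529) + (121945) + (-7569) + (-261) + (1) = -6251413; answer -6251413
Part 2: W1 = -6251413; c = 21; a(2) = -3*(26) - 3*(21) = -141; iterating: a(2)=-141, a(3)=345, a(4)=-612, a(5)=801, a(6)=-567, a(7)=-702, a(8)=3807, a(9)=-9315, a(10)=16524, a(11)=-21627, a(12)=15309; answer 15309
Part 3: W2 = 15309; w = -4; 1*(-4)^3 - 4*(-4)^2 + 3*(-4)^1 + 6 = (-64) + (-64) + (-12) + (6) = -134; answer -134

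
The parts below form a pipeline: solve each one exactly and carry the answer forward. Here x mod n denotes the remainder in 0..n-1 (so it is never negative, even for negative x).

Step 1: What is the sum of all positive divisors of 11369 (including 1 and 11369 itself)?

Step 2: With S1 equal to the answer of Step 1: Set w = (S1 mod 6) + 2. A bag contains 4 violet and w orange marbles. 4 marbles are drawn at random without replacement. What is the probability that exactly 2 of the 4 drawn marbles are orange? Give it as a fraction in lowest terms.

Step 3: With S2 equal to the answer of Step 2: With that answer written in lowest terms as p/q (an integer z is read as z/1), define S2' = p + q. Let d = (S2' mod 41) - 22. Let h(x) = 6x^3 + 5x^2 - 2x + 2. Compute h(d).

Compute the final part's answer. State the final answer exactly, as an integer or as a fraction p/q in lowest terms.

-19093

Step 1: 11369 is prime, so its only divisors are 1 and 11369; sigma = 1 + 11369 = 11370; answer 11370
Step 2: S1 = 11370; w = 2; total draws C(6,4) = 15; favorable C(2,2)*C(4,2) = 6; P = 2/5; answer 2/5
Step 3: S2 = 2/5; threaded value p + q = 7; d = -15; 6*(-15)^3 + 5*(-15)^2 - 2*(-15)^1 + 2 = (-20250) + (1125) + (30) + (2) = -19093; answer -19093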